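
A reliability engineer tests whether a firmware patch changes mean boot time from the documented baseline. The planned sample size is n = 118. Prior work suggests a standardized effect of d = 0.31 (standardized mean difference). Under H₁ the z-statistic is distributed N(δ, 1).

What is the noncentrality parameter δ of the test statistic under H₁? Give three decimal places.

The noncentrality parameter scales effect size by the design's sample-size factor: δ = d·√n = 0.31 × √118 = 3.3675

δ ≈ 3.367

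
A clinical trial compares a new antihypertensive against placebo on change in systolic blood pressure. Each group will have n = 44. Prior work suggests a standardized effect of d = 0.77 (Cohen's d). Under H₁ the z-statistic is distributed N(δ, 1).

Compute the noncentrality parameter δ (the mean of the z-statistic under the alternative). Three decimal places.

The noncentrality parameter scales effect size by the design's sample-size factor: δ = d·√(n/2) = 0.77 × √(44/2) = 3.6116

δ ≈ 3.612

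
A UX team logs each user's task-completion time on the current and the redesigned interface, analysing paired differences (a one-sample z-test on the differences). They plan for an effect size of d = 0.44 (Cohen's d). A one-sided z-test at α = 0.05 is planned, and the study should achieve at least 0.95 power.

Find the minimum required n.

Set Φ(δ − 1.645) = 0.95; then δ − 1.645 = Φ⁻¹(0.95) = 1.645, giving δ = 3.290.
δ = d·√n ⇒ n = (δ/d)² = (3.290 / 0.44)² = 55.90.
Rounding up, n = 56.

n = 56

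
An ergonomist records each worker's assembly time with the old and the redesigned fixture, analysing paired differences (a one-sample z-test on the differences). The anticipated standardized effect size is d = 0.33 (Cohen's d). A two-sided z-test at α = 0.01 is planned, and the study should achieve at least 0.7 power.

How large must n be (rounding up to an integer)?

For power 0.7 need Φ(δ − z_{0.005}) = 0.7, so δ = z_{0.005} + z_{0.30} = 2.576 + 0.524 = 3.100.
(For δ > 0 the lower-tail rejection region contributes negligibly to power, so the one-term inversion is standard.)
δ = d·√n ⇒ n = (δ/d)² = (3.100 / 0.33)² = 88.26.
Rounding up, n = 89.

n = 89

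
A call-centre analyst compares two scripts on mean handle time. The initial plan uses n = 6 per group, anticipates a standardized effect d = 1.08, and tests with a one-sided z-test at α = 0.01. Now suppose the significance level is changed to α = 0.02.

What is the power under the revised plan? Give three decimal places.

Power ≈ 0.427

δ = d·√(n/2) = 1.08 × √(6/2) = 1.8706 (unchanged). New critical value: z_{0.02} = 2.054.
Revised power = Φ(δ − 2.054) = Φ(-0.183) = 0.4273.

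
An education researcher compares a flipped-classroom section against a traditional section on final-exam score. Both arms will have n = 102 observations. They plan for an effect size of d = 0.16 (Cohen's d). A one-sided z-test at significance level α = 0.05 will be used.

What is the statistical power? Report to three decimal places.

Noncentrality parameter: δ = d·√(n/2) = 0.16 × √(102/2) = 1.1426
Critical value for a one-sided test at α = 0.05: z_α = 1.645.
Power = Φ(δ − 1.645) = Φ(-0.502) = 0.3078.

Power ≈ 0.308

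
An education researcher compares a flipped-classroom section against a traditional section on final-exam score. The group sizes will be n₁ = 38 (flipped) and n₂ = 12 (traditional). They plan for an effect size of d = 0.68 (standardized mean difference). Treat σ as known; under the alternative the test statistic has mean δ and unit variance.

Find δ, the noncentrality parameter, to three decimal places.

δ = d / √(1/n₁ + 1/n₂) = 0.68 / √(1/38 + 1/12) = 2.0536

δ ≈ 2.054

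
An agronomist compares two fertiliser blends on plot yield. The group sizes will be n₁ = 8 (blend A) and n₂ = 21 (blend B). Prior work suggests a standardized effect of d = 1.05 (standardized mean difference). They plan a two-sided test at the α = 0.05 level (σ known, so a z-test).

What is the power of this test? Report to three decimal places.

Power ≈ 0.715

Noncentrality parameter: δ = d / √(1/n₁ + 1/n₂) = 1.05 / √(1/8 + 1/21) = 2.5272
Two-sided α = 0.05 → critical value z_{0.025} = 1.960.
Power = Φ(δ − 1.960) + Φ(−δ − 1.960) = Φ(0.567) + Φ(-4.487) = 0.7147 + 0.0000 = 0.7147.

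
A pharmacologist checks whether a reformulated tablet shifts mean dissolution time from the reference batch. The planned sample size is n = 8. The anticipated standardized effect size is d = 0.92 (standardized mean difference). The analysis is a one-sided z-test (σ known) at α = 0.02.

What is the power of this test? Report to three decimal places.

Power ≈ 0.708

Noncentrality parameter: δ = d·√n = 0.92 × √8 = 2.6022
One-sided α = 0.02 → critical value z_{0.02} = 2.054.
Power = Φ(δ − 2.054) = Φ(0.548) = 0.7083.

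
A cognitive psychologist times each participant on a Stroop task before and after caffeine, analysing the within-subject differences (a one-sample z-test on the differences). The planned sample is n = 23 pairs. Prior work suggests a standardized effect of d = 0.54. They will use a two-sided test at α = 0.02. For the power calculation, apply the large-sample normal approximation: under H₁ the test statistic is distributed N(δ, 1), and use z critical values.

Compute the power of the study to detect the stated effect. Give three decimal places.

Power ≈ 0.604

Noncentrality parameter: δ = d·√n = 0.54 × √23 = 2.5897
Critical value for a two-sided test at α = 0.02: z_{α/2} = 2.326.
Power = Φ(δ − 2.326) + Φ(−δ − 2.326) = Φ(0.263) + Φ(-4.916) = 0.6039 + 0.0000 = 0.6039.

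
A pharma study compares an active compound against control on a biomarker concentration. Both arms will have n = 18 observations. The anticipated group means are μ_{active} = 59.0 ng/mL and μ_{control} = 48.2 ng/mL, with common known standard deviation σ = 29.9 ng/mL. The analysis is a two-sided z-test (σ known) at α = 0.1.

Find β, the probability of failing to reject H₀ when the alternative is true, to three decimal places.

Standardized effect: d = |μ_{active} − μ_{control}| / σ = |59.0 − 48.2| / 29.9 = 0.3612
Noncentrality parameter: δ = d·√(n/2) = 0.3612 × √(18/2) = 1.0836
Critical value for a two-sided test at α = 0.1: z_{α/2} = 1.645.
Power = Φ(δ − 1.645) + Φ(−δ − 1.645) = Φ(-0.561) + Φ(-2.728) = 0.2873 + 0.0032 = 0.2905.
Type II error: β = 1 − power = 1 − 0.2905 = 0.7095.

β ≈ 0.710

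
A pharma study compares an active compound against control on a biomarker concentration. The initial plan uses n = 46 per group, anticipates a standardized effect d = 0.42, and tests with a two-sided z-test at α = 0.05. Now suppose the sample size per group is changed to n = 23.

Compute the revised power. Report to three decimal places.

With n = 23 per group: δ = d·√(n/2) = 0.42 × √(23/2) = 1.4243. Critical value z_{0.025} = 1.960.
Revised power = Φ(δ − 1.960) + Φ(−δ − 1.960) = Φ(-0.536) + Φ(-3.384) = 0.2961 + 0.0004 = 0.2964.

Power ≈ 0.296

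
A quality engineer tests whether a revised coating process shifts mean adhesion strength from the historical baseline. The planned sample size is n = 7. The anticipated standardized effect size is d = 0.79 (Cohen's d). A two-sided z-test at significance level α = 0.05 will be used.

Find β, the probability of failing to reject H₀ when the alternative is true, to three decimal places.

β ≈ 0.448

Noncentrality parameter: δ = d·√n = 0.79 × √7 = 2.0901
Two-sided α = 0.05 → critical value z_{0.025} = 1.960.
Power = Φ(δ − 1.960) + Φ(−δ − 1.960) = Φ(0.130) + Φ(-4.050) = 0.5518 + 0.0000 = 0.5518.
Type II error: β = 1 − power = 1 − 0.5518 = 0.4482.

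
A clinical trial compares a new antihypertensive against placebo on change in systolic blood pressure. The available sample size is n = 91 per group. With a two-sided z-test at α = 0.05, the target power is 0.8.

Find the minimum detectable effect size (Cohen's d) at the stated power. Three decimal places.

Need Φ(δ − 1.960) = 0.8, so δ = 1.960 + 0.842 = 2.802.
(Lower-tail contribution to power is negligible for δ > 0.)
δ = d·√(n/2) ⇒ d = δ/√(n/2) = 2.802/√(91/2) = 0.4153.

d ≈ 0.415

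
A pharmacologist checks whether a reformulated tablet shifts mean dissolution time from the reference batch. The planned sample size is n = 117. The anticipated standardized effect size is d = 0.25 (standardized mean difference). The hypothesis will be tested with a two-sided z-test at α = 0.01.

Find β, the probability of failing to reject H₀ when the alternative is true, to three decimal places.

Noncentrality parameter: δ = d·√n = 0.25 × √117 = 2.7042
Two-sided α = 0.01 → critical value z_{0.005} = 2.576.
Power = Φ(δ − 2.576) + Φ(−δ − 2.576) = Φ(0.128) + Φ(-5.280) = 0.5511 + 0.0000 = 0.5511.
Type II error: β = 1 − power = 1 − 0.5511 = 0.4489.

β ≈ 0.449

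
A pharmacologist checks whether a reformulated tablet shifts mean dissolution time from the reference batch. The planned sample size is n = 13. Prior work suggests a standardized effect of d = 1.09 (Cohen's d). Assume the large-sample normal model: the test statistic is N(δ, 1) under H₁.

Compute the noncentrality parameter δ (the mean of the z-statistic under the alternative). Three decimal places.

The noncentrality parameter scales effect size by the design's sample-size factor: δ = d·√n = 1.09 × √13 = 3.9301

δ ≈ 3.930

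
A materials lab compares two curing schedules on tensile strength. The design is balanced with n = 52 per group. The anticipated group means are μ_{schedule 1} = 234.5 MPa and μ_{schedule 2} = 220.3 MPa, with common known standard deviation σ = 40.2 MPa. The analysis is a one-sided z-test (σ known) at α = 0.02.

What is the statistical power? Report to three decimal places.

Standardized effect: d = |μ_{schedule 1} − μ_{schedule 2}| / σ = |234.5 − 220.3| / 40.2 = 0.3532
Noncentrality parameter: δ = d·√(n/2) = 0.3532 × √(52/2) = 1.8011
One-sided α = 0.02 → critical value z_{0.02} = 2.054.
Power = P(Z > 2.054 − δ) = Φ(-0.253) = 0.4003.

Power ≈ 0.400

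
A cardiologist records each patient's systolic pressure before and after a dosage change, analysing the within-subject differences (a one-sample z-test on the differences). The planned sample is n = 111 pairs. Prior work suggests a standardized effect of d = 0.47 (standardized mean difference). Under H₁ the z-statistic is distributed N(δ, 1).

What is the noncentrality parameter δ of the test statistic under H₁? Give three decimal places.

δ ≈ 4.952

The noncentrality parameter scales effect size by the design's sample-size factor: δ = d·√n = 0.47 × √111 = 4.9518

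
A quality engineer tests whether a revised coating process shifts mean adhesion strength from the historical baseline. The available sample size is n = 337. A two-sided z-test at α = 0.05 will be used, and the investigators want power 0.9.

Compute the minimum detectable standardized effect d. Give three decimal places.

d ≈ 0.177

Required noncentrality: δ = z_{0.025} + z_{0.10} = 1.960 + 1.282 = 3.242.
(Lower-tail contribution to power is negligible for δ > 0.)
δ = d·√n ⇒ d = δ/√n = 3.242/√337 = 0.1766.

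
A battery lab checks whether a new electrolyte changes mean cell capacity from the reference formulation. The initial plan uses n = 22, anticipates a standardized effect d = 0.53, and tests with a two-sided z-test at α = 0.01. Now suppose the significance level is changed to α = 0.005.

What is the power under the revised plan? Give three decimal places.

Power ≈ 0.374

δ = d·√n = 0.53 × √22 = 2.4859 (unchanged). New critical value: z_{0.0025} = 2.807.
Revised power = Φ(δ − 2.807) + Φ(−δ − 2.807) = Φ(-0.321) + Φ(-5.293) = 0.3741 + 0.0000 = 0.3741.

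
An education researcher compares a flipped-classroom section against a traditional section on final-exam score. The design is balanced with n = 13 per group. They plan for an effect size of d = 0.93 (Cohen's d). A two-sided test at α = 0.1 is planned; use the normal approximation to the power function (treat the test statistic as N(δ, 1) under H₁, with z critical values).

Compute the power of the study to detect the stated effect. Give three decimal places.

Noncentrality parameter: δ = d·√(n/2) = 0.93 × √(13/2) = 2.3710
Two-sided α = 0.1 → critical value z_{0.05} = 1.645.
Power = Φ(δ − 1.645) + Φ(−δ − 1.645) = Φ(0.726) + Φ(-4.016) = 0.7661 + 0.0000 = 0.7662.

Power ≈ 0.766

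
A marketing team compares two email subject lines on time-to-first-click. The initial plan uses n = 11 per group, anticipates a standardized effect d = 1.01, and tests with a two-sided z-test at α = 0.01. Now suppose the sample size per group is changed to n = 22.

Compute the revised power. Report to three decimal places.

With n = 22 per group: δ = d·√(n/2) = 1.01 × √(22/2) = 3.3498. Critical value z_{0.005} = 2.576.
Revised power = Φ(δ − 2.576) + Φ(−δ − 2.576) = Φ(0.774) + Φ(-5.926) = 0.7805 + 0.0000 = 0.7805.

Power ≈ 0.781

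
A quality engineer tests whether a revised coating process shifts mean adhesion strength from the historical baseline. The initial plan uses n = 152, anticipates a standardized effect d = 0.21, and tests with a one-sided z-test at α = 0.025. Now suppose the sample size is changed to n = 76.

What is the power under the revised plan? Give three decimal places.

With n = 76: δ = d·√n = 0.21 × √76 = 1.8307. Critical value z_{0.025} = 1.960.
Revised power = P(Z > 1.960 − δ) = Φ(-0.129) = 0.4486.

Power ≈ 0.449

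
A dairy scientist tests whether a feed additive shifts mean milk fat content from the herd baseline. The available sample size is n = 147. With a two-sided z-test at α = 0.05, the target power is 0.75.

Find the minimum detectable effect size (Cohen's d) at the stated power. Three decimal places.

Need Φ(δ − 1.960) = 0.75, so δ = 1.960 + 0.674 = 2.634.
(The second rejection-region term Φ(−δ − z_{α/2}) is negligible and dropped.)
δ = d·√n ⇒ d = δ/√n = 2.634/√147 = 0.2173.

d ≈ 0.217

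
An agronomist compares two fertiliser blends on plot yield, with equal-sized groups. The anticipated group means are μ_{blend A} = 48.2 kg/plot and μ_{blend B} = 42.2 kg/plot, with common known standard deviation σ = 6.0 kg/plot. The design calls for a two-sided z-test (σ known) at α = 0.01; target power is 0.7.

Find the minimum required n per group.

n = 20 per group

Standardized effect: d = |μ_{blend A} − μ_{blend B}| / σ = |48.2 − 42.2| / 6.0 = 1.0000
For power 0.7 need Φ(δ − z_{0.005}) = 0.7, so δ = z_{0.005} + z_{0.30} = 2.576 + 0.524 = 3.100.
(Ignoring the negligible lower-tail rejection probability gives the usual closed-form inversion.)
δ = d·√(n/2) ⇒ n = 2(δ/d)² = 2 × (3.100 / 1.0000)² = 19.22.
Rounding up, n = 20 per group.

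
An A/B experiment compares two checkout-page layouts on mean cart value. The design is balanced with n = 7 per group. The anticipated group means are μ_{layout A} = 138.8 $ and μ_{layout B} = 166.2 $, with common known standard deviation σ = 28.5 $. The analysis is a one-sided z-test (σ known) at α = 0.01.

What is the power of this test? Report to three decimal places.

Standardized effect: d = |μ_{layout A} − μ_{layout B}| / σ = |138.8 − 166.2| / 28.5 = 0.9614
Noncentrality parameter: δ = d·√(n/2) = 0.9614 × √(7/2) = 1.7986
One-sided α = 0.01 → critical value z_{0.01} = 2.326.
Power = P(Z > 2.326 − δ) = Φ(-0.528) = 0.2988.

Power ≈ 0.299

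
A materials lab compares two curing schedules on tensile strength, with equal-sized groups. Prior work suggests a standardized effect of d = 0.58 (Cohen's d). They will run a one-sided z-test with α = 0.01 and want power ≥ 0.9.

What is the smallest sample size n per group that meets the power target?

n = 78 per group

Set Φ(δ − 2.326) = 0.9; then δ − 2.326 = Φ⁻¹(0.9) = 1.282, giving δ = 3.608.
δ = d·√(n/2) ⇒ n = 2(δ/d)² = 2 × (3.608 / 0.58)² = 77.39.
Round up to the next whole unit.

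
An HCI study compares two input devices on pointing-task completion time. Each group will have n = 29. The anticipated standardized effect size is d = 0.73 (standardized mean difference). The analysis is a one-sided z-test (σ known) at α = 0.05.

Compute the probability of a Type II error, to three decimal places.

β ≈ 0.128

Noncentrality parameter: δ = d·√(n/2) = 0.73 × √(29/2) = 2.7798
One-sided α = 0.05 → critical value z_{0.05} = 1.645.
Power = Φ(δ − 1.645) = Φ(1.135) = 0.8718.
Type II error: β = 1 − power = 1 − 0.8718 = 0.1282.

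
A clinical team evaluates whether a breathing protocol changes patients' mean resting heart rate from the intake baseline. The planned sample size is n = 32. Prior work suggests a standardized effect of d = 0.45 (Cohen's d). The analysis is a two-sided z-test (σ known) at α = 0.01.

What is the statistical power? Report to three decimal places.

Noncentrality parameter: δ = d·√n = 0.45 × √32 = 2.5456
Critical value for a two-sided test at α = 0.01: z_{α/2} = 2.576.
Power = Φ(δ − 2.576) + Φ(−δ − 2.576) = Φ(-0.030) + Φ(-5.121) = 0.4879 + 0.0000 = 0.4879.

Power ≈ 0.488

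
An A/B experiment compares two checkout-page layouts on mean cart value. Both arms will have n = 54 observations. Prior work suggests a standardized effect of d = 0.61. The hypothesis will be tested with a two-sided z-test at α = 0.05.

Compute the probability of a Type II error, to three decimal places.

Noncentrality parameter: δ = d·√(n/2) = 0.61 × √(54/2) = 3.1697
Two-sided α = 0.05 → critical value z_{0.025} = 1.960.
Power = Φ(δ − 1.960) + Φ(−δ − 1.960) = Φ(1.210) + Φ(-5.130) = 0.8868 + 0.0000 = 0.8868.
Type II error: β = 1 − power = 1 − 0.8868 = 0.1132.

β ≈ 0.113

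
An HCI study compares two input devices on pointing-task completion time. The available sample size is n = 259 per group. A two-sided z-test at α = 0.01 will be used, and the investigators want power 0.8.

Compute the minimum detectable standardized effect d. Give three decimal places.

Required noncentrality: δ = z_{0.005} + z_{0.20} = 2.576 + 0.842 = 3.417.
(The second rejection-region term Φ(−δ − z_{α/2}) is negligible and dropped.)
δ = d·√(n/2) ⇒ d = δ/√(n/2) = 3.417/√(259/2) = 0.3003.

d ≈ 0.300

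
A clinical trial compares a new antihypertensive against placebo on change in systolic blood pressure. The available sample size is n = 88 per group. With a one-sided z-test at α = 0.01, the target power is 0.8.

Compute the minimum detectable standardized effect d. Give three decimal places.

Required noncentrality: δ = z_{0.01} + z_{0.20} = 2.326 + 0.842 = 3.168.
δ = d·√(n/2) ⇒ d = δ/√(n/2) = 3.168/√(88/2) = 0.4776.

d ≈ 0.478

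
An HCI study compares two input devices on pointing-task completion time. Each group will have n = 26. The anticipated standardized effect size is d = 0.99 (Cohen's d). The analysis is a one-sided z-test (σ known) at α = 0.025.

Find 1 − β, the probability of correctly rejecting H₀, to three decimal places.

Power ≈ 0.946

Noncentrality parameter: δ = d·√(n/2) = 0.99 × √(26/2) = 3.5695
One-sided α = 0.025 → critical value z_{0.025} = 1.960.
Power = P(Z > 1.960 − δ) = Φ(1.610) = 0.9462.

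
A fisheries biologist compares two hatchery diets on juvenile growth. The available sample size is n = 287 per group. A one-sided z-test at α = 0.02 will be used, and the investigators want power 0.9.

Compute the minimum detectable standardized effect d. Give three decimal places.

Required noncentrality: δ = z_{0.02} + z_{0.10} = 2.054 + 1.282 = 3.335.
δ = d·√(n/2) ⇒ d = δ/√(n/2) = 3.335/√(287/2) = 0.2784.

d ≈ 0.278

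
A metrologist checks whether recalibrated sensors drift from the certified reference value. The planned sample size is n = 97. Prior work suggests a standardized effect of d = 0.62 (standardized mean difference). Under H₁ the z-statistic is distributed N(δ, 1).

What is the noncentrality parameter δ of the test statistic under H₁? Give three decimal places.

δ ≈ 6.106

δ = d·√n = 0.62 × √97 = 6.1063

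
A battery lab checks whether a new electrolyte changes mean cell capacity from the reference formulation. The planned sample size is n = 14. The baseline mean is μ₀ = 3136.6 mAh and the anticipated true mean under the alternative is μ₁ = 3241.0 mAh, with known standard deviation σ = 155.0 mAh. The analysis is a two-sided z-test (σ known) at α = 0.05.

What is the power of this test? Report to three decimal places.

Standardized effect: d = |μ₁ − μ₀| / σ = |3241.0 − 3136.6| / 155.0 = 0.6735
Noncentrality parameter: δ = d·√n = 0.6735 × √14 = 2.5202
Two-sided α = 0.05 → critical value z_{0.025} = 1.960.
Power = Φ(δ − 1.960) + Φ(−δ − 1.960) = Φ(0.560) + Φ(-4.480) = 0.7123 + 0.0000 = 0.7123.

Power ≈ 0.712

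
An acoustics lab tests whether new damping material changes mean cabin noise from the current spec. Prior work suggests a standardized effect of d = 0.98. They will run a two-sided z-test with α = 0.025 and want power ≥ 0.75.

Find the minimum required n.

n = 9

Set Φ(δ − 2.241) = 0.75; then δ − 2.241 = Φ⁻¹(0.75) = 0.674, giving δ = 2.916.
(The Φ(−δ − z_{α/2}) term is vanishingly small for δ > 0 and is dropped in the standard sample-size formula.)
δ = d·√n ⇒ n = (δ/d)² = (2.916 / 0.98)² = 8.85.
Rounding up, n = 9.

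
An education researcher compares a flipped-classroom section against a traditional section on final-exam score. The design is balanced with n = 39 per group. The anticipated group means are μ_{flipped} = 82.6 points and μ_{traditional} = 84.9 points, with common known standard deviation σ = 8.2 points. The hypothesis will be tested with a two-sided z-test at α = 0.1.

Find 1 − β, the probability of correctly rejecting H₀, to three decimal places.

Standardized effect: d = |μ_{flipped} − μ_{traditional}| / σ = |82.6 − 84.9| / 8.2 = 0.2805
Noncentrality parameter: δ = d·√(n/2) = 0.2805 × √(39/2) = 1.2386
Critical value for a two-sided test at α = 0.1: z_{α/2} = 1.645.
Power = Φ(δ − 1.645) + Φ(−δ − 1.645) = Φ(-0.406) + Φ(-2.883) = 0.3423 + 0.0020 = 0.3442.

Power ≈ 0.344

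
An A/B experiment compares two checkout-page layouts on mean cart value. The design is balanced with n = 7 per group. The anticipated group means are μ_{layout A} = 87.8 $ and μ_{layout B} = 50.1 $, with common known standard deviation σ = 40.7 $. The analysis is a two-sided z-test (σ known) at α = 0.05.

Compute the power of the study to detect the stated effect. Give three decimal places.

Power ≈ 0.410

Standardized effect: d = |μ_{layout A} − μ_{layout B}| / σ = |87.8 − 50.1| / 40.7 = 0.9263
Noncentrality parameter: δ = d·√(n/2) = 0.9263 × √(7/2) = 1.7329
Two-sided α = 0.05 → critical value z_{0.025} = 1.960.
Power = Φ(δ − 1.960) + Φ(−δ − 1.960) = Φ(-0.227) + Φ(-3.693) = 0.4102 + 0.0001 = 0.4103.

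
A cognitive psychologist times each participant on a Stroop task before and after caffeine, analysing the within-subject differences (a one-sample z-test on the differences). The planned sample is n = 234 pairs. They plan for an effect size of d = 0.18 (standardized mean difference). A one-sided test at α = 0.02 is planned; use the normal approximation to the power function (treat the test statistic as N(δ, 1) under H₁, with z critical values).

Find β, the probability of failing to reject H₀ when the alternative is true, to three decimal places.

β ≈ 0.242

Noncentrality parameter: δ = d·√n = 0.18 × √234 = 2.7535
Critical value for a one-sided test at α = 0.02: z_α = 2.054.
Power = P(Z > 2.054 − δ) = Φ(0.700) = 0.7579.
Type II error: β = 1 − power = 1 − 0.7579 = 0.2421.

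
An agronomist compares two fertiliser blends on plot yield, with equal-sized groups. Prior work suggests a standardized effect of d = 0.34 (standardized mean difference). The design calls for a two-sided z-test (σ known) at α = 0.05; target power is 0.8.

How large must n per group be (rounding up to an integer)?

n = 136 per group

Set Φ(δ − 1.960) = 0.8; then δ − 1.960 = Φ⁻¹(0.8) = 0.842, giving δ = 2.802.
(For δ > 0 the lower-tail rejection region contributes negligibly to power, so the one-term inversion is standard.)
δ = d·√(n/2) ⇒ n = 2(δ/d)² = 2 × (2.802 / 0.34)² = 135.79.
Rounding up, n = 136 per group.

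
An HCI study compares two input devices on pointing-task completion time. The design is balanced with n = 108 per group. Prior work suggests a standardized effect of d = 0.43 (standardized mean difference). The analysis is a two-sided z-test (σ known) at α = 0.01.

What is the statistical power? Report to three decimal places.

Power ≈ 0.720

Noncentrality parameter: δ = d·√(n/2) = 0.43 × √(108/2) = 3.1598
Two-sided α = 0.01 → critical value z_{0.005} = 2.576.
Power = Φ(δ − 2.576) + Φ(−δ − 2.576) = Φ(0.584) + Φ(-5.736) = 0.7204 + 0.0000 = 0.7204.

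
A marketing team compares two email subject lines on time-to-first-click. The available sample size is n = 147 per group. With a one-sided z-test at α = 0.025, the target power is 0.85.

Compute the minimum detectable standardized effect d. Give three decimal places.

Required noncentrality: δ = z_{0.025} + z_{0.15} = 1.960 + 1.036 = 2.996.
δ = d·√(n/2) ⇒ d = δ/√(n/2) = 2.996/√(147/2) = 0.3495.

d ≈ 0.350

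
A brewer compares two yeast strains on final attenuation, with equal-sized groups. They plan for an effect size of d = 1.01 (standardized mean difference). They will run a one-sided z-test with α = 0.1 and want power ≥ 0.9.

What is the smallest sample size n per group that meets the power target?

For power 0.9 need Φ(δ − z_{0.1}) = 0.9, so δ = z_{0.1} + z_{0.10} = 1.282 + 1.282 = 2.563.
δ = d·√(n/2) ⇒ n = 2(δ/d)² = 2 × (2.563 / 1.01)² = 12.88.
Round up to the next whole unit.

n = 13 per group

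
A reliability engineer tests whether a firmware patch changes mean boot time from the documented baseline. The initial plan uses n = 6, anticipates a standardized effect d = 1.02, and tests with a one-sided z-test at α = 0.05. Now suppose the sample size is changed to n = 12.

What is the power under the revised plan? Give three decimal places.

With n = 12: δ = d·√n = 1.02 × √12 = 3.5334. Critical value z_{0.05} = 1.645.
Revised power = Φ(δ − 1.645) = Φ(1.889) = 0.9705.

Power ≈ 0.971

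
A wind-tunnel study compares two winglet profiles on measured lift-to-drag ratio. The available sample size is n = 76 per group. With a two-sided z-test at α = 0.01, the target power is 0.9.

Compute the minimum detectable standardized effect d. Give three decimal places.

d ≈ 0.626

Need Φ(δ − 2.576) = 0.9, so δ = 2.576 + 1.282 = 3.857.
(The second rejection-region term Φ(−δ − z_{α/2}) is negligible and dropped.)
δ = d·√(n/2) ⇒ d = δ/√(n/2) = 3.857/√(76/2) = 0.6257.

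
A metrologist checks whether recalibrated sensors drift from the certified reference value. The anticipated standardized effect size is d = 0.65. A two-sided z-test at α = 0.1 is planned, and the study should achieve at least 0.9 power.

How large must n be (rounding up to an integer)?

n = 21

For power 0.9 need Φ(δ − z_{0.05}) = 0.9, so δ = z_{0.05} + z_{0.10} = 1.645 + 1.282 = 2.926.
(Ignoring the negligible lower-tail rejection probability gives the usual closed-form inversion.)
δ = d·√n ⇒ n = (δ/d)² = (2.926 / 0.65)² = 20.27.
Round up to the next whole unit.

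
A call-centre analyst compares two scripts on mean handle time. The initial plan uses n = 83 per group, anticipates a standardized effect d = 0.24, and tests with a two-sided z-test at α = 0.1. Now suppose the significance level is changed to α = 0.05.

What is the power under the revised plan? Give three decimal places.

Power ≈ 0.340

δ = d·√(n/2) = 0.24 × √(83/2) = 1.5461 (unchanged). New critical value: z_{0.025} = 1.960.
Revised power = Φ(δ − 1.960) + Φ(−δ − 1.960) = Φ(-0.414) + Φ(-3.506) = 0.3395 + 0.0002 = 0.3397.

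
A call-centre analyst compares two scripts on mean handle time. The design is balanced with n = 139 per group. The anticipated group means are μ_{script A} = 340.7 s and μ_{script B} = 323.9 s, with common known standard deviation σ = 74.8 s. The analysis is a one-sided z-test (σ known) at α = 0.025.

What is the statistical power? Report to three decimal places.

Standardized effect: d = |μ_{script A} − μ_{script B}| / σ = |340.7 − 323.9| / 74.8 = 0.2246
Noncentrality parameter: δ = d·√(n/2) = 0.2246 × √(139/2) = 1.8724
Critical value for a one-sided test at α = 0.025: z_α = 1.960.
Power = Φ(δ − 1.960) = Φ(-0.088) = 0.4651.

Power ≈ 0.465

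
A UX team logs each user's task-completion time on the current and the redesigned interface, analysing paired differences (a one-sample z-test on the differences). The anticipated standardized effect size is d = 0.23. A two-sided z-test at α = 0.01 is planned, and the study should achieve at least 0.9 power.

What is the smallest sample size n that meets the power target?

Set Φ(δ − 2.576) = 0.9; then δ − 2.576 = Φ⁻¹(0.9) = 1.282, giving δ = 3.857.
(Ignoring the negligible lower-tail rejection probability gives the usual closed-form inversion.)
δ = d·√n ⇒ n = (δ/d)² = (3.857 / 0.23)² = 281.27.
Rounding up, n = 282.

n = 282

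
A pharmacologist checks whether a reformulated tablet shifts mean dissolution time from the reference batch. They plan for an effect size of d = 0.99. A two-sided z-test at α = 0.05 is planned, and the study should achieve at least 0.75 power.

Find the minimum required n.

For power 0.75 need Φ(δ − z_{0.025}) = 0.75, so δ = z_{0.025} + z_{0.25} = 1.960 + 0.674 = 2.634.
(Ignoring the negligible lower-tail rejection probability gives the usual closed-form inversion.)
δ = d·√n ⇒ n = (δ/d)² = (2.634 / 0.99)² = 7.08.
Round up to the next whole unit.

n = 8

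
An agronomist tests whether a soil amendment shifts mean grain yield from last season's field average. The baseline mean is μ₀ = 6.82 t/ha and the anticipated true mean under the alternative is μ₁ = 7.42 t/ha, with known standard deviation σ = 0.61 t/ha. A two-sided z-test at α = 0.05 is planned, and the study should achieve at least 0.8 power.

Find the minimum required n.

Standardized effect: d = |μ₁ − μ₀| / σ = |7.42 − 6.82| / 0.61 = 0.9836
Set Φ(δ − 1.960) = 0.8; then δ − 1.960 = Φ⁻¹(0.8) = 0.842, giving δ = 2.802.
(For δ > 0 the lower-tail rejection region contributes negligibly to power, so the one-term inversion is standard.)
δ = d·√n ⇒ n = (δ/d)² = (2.802 / 0.9836)² = 8.11.
Round up to the next whole unit.

n = 9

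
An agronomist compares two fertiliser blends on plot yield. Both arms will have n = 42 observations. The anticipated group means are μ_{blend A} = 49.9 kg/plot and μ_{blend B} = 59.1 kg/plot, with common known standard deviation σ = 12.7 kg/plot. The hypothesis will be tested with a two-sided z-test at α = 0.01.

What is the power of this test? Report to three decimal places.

Power ≈ 0.772

Standardized effect: d = |μ_{blend A} − μ_{blend B}| / σ = |49.9 − 59.1| / 12.7 = 0.7244
Noncentrality parameter: δ = d·√(n/2) = 0.7244 × √(42/2) = 3.3197
Two-sided α = 0.01 → critical value z_{0.005} = 2.576.
Power = Φ(δ − 2.576) + Φ(−δ − 2.576) = Φ(0.744) + Φ(-5.895) = 0.7715 + 0.0000 = 0.7715.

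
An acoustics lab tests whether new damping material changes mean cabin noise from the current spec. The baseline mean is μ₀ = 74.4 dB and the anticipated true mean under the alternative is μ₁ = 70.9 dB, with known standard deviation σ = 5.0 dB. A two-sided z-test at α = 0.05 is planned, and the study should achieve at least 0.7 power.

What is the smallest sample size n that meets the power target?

n = 13

Standardized effect: d = |μ₁ − μ₀| / σ = |70.9 − 74.4| / 5.0 = 0.7000
Set Φ(δ − 1.960) = 0.7; then δ − 1.960 = Φ⁻¹(0.7) = 0.524, giving δ = 2.484.
(The Φ(−δ − z_{α/2}) term is vanishingly small for δ > 0 and is dropped in the standard sample-size formula.)
δ = d·√n ⇒ n = (δ/d)² = (2.484 / 0.7000)² = 12.60.
Round up to the next whole unit.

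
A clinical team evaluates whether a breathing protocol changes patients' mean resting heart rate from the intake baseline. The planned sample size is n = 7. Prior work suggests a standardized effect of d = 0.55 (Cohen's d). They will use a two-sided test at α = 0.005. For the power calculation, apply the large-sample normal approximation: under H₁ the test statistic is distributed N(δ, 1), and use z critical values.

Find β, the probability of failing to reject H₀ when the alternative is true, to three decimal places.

Noncentrality parameter: δ = d·√n = 0.55 × √7 = 1.4552
Two-sided α = 0.005 → critical value z_{0.0025} = 2.807.
Power = Φ(δ − 2.807) + Φ(−δ − 2.807) = Φ(-1.352) + Φ(-4.262) = 0.0882 + 0.0000 = 0.0882.
Type II error: β = 1 − power = 1 − 0.0882 = 0.9118.

β ≈ 0.912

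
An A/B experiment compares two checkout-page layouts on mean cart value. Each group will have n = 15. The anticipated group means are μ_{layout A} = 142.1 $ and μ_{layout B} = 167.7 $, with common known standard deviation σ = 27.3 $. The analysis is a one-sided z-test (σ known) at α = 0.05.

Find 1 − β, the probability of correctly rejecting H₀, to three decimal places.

Standardized effect: d = |μ_{layout A} − μ_{layout B}| / σ = |142.1 − 167.7| / 27.3 = 0.9377
Noncentrality parameter: δ = d·√(n/2) = 0.9377 × √(15/2) = 2.5681
Critical value for a one-sided test at α = 0.05: z_α = 1.645.
Power = P(Z > 1.645 − δ) = Φ(0.923) = 0.8221.

Power ≈ 0.822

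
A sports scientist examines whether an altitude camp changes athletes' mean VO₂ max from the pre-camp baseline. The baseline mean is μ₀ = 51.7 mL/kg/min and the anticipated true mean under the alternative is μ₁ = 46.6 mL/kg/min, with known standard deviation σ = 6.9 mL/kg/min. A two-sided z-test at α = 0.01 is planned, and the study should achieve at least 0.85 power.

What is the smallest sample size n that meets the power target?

n = 24

Standardized effect: d = |μ₁ − μ₀| / σ = |46.6 − 51.7| / 6.9 = 0.7391
For power 0.85 need Φ(δ − z_{0.005}) = 0.85, so δ = z_{0.005} + z_{0.15} = 2.576 + 1.036 = 3.612.
(The Φ(−δ − z_{α/2}) term is vanishingly small for δ > 0 and is dropped in the standard sample-size formula.)
δ = d·√n ⇒ n = (δ/d)² = (3.612 / 0.7391)² = 23.88.
Round up to the next whole unit.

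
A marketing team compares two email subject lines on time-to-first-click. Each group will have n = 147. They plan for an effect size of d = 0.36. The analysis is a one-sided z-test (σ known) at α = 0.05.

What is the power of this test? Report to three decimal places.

Power ≈ 0.925

Noncentrality parameter: δ = d·√(n/2) = 0.36 × √(147/2) = 3.0864
Critical value for a one-sided test at α = 0.05: z_α = 1.645.
Power = P(Z > 1.645 − δ) = Φ(1.442) = 0.9253.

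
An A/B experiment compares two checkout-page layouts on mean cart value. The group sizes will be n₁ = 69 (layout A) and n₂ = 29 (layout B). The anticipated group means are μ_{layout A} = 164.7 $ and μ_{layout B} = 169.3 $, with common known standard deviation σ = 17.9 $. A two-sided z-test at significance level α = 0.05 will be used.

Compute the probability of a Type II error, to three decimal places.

Standardized effect: d = |μ_{layout A} − μ_{layout B}| / σ = |164.7 − 169.3| / 17.9 = 0.2570
Noncentrality parameter: δ = d / √(1/n₁ + 1/n₂) = 0.2570 / √(1/69 + 1/29) = 1.1612
Critical value for a two-sided test at α = 0.05: z_{α/2} = 1.960.
Power = Φ(δ − 1.960) + Φ(−δ − 1.960) = Φ(-0.799) + Φ(-3.121) = 0.2122 + 0.0009 = 0.2131.
Type II error: β = 1 − power = 1 − 0.2131 = 0.7869.

β ≈ 0.787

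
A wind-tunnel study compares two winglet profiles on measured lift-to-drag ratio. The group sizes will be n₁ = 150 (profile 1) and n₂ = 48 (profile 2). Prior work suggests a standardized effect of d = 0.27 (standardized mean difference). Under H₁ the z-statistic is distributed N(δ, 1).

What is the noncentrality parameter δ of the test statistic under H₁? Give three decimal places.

δ ≈ 1.628

The noncentrality parameter scales effect size by the design's sample-size factor: δ = d / √(1/n₁ + 1/n₂) = 0.27 / √(1/150 + 1/48) = 1.6282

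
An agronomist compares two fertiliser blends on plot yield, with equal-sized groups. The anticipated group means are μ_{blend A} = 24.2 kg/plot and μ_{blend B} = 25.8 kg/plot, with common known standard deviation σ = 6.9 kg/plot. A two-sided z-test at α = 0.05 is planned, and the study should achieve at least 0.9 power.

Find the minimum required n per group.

Standardized effect: d = |μ_{blend A} − μ_{blend B}| / σ = |24.2 − 25.8| / 6.9 = 0.2319
Set Φ(δ − 1.960) = 0.9; then δ − 1.960 = Φ⁻¹(0.9) = 1.282, giving δ = 3.242.
(The Φ(−δ − z_{α/2}) term is vanishingly small for δ > 0 and is dropped in the standard sample-size formula.)
δ = d·√(n/2) ⇒ n = 2(δ/d)² = 2 × (3.242 / 0.2319)² = 390.83.
Round up to the next whole unit.

n = 391 per group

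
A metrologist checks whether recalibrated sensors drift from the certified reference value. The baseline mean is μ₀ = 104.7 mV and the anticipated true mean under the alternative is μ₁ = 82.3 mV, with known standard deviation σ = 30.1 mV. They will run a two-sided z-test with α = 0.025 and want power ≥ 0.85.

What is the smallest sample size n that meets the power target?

Standardized effect: d = |μ₁ − μ₀| / σ = |82.3 − 104.7| / 30.1 = 0.7442
For power 0.85 need Φ(δ − z_{0.0125}) = 0.85, so δ = z_{0.0125} + z_{0.15} = 2.241 + 1.036 = 3.278.
(The Φ(−δ − z_{α/2}) term is vanishingly small for δ > 0 and is dropped in the standard sample-size formula.)
δ = d·√n ⇒ n = (δ/d)² = (3.278 / 0.7442)² = 19.40.
Rounding up, n = 20.

n = 20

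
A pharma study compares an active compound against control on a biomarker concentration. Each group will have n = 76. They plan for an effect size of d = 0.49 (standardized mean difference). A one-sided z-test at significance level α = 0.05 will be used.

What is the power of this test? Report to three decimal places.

Noncentrality parameter: δ = d·√(n/2) = 0.49 × √(76/2) = 3.0206
One-sided α = 0.05 → critical value z_{0.05} = 1.645.
Power = P(Z > 1.645 − δ) = Φ(1.376) = 0.9155.

Power ≈ 0.916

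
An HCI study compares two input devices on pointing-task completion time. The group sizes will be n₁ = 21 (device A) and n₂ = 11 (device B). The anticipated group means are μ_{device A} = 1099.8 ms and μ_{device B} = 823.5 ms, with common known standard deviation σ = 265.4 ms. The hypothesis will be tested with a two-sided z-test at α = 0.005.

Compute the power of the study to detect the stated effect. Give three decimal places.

Standardized effect: d = |μ_{device A} − μ_{device B}| / σ = |1099.8 − 823.5| / 265.4 = 1.0411
Noncentrality parameter: δ = d / √(1/n₁ + 1/n₂) = 1.0411 / √(1/21 + 1/11) = 2.7971
Critical value for a two-sided test at α = 0.005: z_{α/2} = 2.807.
Power = Φ(δ − 2.807) + Φ(−δ − 2.807) = Φ(-0.010) + Φ(-5.604) = 0.4960 + 0.0000 = 0.4960.

Power ≈ 0.496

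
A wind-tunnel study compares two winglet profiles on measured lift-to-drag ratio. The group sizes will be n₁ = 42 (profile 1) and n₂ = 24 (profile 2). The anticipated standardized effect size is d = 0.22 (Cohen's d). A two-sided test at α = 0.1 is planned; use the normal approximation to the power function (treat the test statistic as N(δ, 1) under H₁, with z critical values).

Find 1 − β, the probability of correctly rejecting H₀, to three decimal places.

Noncentrality parameter: δ = d / √(1/n₁ + 1/n₂) = 0.22 / √(1/42 + 1/24) = 0.8598
Two-sided α = 0.1 → critical value z_{0.05} = 1.645.
Power = Φ(δ − 1.645) + Φ(−δ − 1.645) = Φ(-0.785) + Φ(-2.505) = 0.2162 + 0.0061 = 0.2223.

Power ≈ 0.222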